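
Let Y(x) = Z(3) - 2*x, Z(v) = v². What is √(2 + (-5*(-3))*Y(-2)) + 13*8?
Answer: 104 + √197 ≈ 118.04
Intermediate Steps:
Y(x) = 9 - 2*x (Y(x) = 3² - 2*x = 9 - 2*x)
√(2 + (-5*(-3))*Y(-2)) + 13*8 = √(2 + (-5*(-3))*(9 - 2*(-2))) + 13*8 = √(2 + 15*(9 + 4)) + 104 = √(2 + 15*13) + 104 = √(2 + 195) + 104 = √197 + 104 = 104 + √197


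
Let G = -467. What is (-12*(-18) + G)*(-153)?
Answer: 38403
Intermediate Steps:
(-12*(-18) + G)*(-153) = (-12*(-18) - 467)*(-153) = (216 - 467)*(-153) = -251*(-153) = 38403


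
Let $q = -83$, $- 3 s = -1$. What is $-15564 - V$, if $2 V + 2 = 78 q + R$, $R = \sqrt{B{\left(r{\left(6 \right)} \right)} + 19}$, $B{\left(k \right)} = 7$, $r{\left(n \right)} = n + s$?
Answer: $-12326 - \frac{\sqrt{26}}{2} \approx -12329.0$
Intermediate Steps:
$s = \frac{1}{3}$ ($s = \left(- \frac{1}{3}\right) \left(-1\right) = \frac{1}{3} \approx 0.33333$)
$r{\left(n \right)} = \frac{1}{3} + n$ ($r{\left(n \right)} = n + \frac{1}{3} = \frac{1}{3} + n$)
$R = \sqrt{26}$ ($R = \sqrt{7 + 19} = \sqrt{26} \approx 5.099$)
$V = -3238 + \frac{\sqrt{26}}{2}$ ($V = -1 + \frac{78 \left(-83\right) + \sqrt{26}}{2} = -1 + \frac{-6474 + \sqrt{26}}{2} = -1 - \left(3237 - \frac{\sqrt{26}}{2}\right) = -3238 + \frac{\sqrt{26}}{2} \approx -3235.4$)
$-15564 - V = -15564 - \left(-3238 + \frac{\sqrt{26}}{2}\right) = -15564 + \left(3238 - \frac{\sqrt{26}}{2}\right) = -12326 - \frac{\sqrt{26}}{2}$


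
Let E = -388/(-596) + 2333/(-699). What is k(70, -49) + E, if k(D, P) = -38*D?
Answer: -277321474/104151 ≈ -2662.7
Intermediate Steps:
E = -279814/104151 (E = -388*(-1/596) + 2333*(-1/699) = 97/149 - 2333/699 = -279814/104151 ≈ -2.6866)
k(70, -49) + E = -38*70 - 279814/104151 = -2660 - 279814/104151 = -277321474/104151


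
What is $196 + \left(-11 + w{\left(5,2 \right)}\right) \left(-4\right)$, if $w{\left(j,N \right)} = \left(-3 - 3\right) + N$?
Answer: $256$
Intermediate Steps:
$w{\left(j,N \right)} = -6 + N$
$196 + \left(-11 + w{\left(5,2 \right)}\right) \left(-4\right) = 196 + \left(-11 + \left(-6 + 2\right)\right) \left(-4\right) = 196 + \left(-11 - 4\right) \left(-4\right) = 196 - -60 = 196 + 60 = 256$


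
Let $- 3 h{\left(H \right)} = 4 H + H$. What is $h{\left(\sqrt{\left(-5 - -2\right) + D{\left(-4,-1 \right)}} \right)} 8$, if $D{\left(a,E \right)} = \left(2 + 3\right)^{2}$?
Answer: $- \frac{40 \sqrt{22}}{3} \approx -62.539$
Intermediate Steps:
$D{\left(a,E \right)} = 25$ ($D{\left(a,E \right)} = 5^{2} = 25$)
$h{\left(H \right)} = - \frac{5 H}{3}$ ($h{\left(H \right)} = - \frac{4 H + H}{3} = - \frac{5 H}{3}$)
$h{\left(\sqrt{\left(-5 - -2\right) + D{\left(-4,-1 \right)}} \right)} 8 = - \frac{5 \sqrt{\left(-5 - -2\right) + 25}}{3} \cdot 8 = - \frac{5 \sqrt{\left(-5 + 2\right) + 25}}{3} \cdot 8 = - \frac{5 \sqrt{-3 + 25}}{3} \cdot 8 = - \frac{5 \sqrt{22}}{3} \cdot 8 = - \frac{40 \sqrt{22}}{3}$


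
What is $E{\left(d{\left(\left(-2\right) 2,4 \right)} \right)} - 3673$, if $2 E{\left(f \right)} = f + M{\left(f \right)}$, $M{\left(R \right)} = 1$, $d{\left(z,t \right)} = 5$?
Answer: $-3670$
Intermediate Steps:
$E{\left(f \right)} = \frac{1}{2} + \frac{f}{2}$ ($E{\left(f \right)} = \frac{f + 1}{2} = \frac{1 + f}{2} = \frac{1}{2} + \frac{f}{2}$)
$E{\left(d{\left(\left(-2\right) 2,4 \right)} \right)} - 3673 = \left(\frac{1}{2} + \frac{1}{2} \cdot 5\right) - 3673 = \left(\frac{1}{2} + \frac{5}{2}\right) - 3673 = 3 - 3673 = -3670$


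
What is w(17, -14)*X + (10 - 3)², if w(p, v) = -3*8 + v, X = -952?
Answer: 36225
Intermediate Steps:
w(p, v) = -24 + v
w(17, -14)*X + (10 - 3)² = (-24 - 14)*(-952) + (10 - 3)² = -38*(-952) + 7² = 36176 + 49 = 36225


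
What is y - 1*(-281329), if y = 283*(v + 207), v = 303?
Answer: 425659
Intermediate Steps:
y = 144330 (y = 283*(303 + 207) = 283*510 = 144330)
y - 1*(-281329) = 144330 - 1*(-281329) = 144330 + 281329 = 425659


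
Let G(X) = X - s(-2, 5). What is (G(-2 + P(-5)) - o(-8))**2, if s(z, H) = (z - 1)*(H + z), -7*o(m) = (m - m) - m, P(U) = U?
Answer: 484/49 ≈ 9.8775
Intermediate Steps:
o(m) = m/7 (o(m) = -((m - m) - m)/7 = -(0 - m)/7 = -(-1)*m/7 = m/7)
s(z, H) = (-1 + z)*(H + z)
G(X) = 9 + X (G(X) = X - ((-2)**2 - 1*5 - 1*(-2) + 5*(-2)) = X - (4 - 5 + 2 - 10) = X - 1*(-9) = X + 9 = 9 + X)
(G(-2 + P(-5)) - o(-8))**2 = ((9 + (-2 - 5)) - (-8)/7)**2 = ((9 - 7) - 1*(-8/7))**2 = (2 + 8/7)**2 = (22/7)**2 = 484/49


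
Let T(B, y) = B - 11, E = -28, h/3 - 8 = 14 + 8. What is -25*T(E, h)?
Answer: 975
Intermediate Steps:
h = 90 (h = 24 + 3*(14 + 8) = 24 + 3*22 = 24 + 66 = 90)
T(B, y) = -11 + B
-25*T(E, h) = -25*(-11 - 28) = -25*(-39) = 975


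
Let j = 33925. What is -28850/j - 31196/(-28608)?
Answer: 2329835/9705264 ≈ 0.24006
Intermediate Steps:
-28850/j - 31196/(-28608) = -28850/33925 - 31196/(-28608) = -28850*1/33925 - 31196*(-1/28608) = -1154/1357 + 7799/7152 = 2329835/9705264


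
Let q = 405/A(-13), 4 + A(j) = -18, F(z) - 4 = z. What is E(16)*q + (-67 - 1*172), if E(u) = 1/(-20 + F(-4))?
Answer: -20951/88 ≈ -238.08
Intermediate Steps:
F(z) = 4 + z
A(j) = -22 (A(j) = -4 - 18 = -22)
E(u) = -1/20 (E(u) = 1/(-20 + (4 - 4)) = 1/(-20 + 0) = 1/(-20) = -1/20)
q = -405/22 (q = 405/(-22) = 405*(-1/22) = -405/22 ≈ -18.409)
E(16)*q + (-67 - 1*172) = -1/20*(-405/22) + (-67 - 1*172) = 81/88 + (-67 - 172) = 81/88 - 239 = -20951/88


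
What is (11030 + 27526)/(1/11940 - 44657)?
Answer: -460358640/533204579 ≈ -0.86338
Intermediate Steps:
(11030 + 27526)/(1/11940 - 44657) = 38556/(1/11940 - 44657) = 38556/(-533204579/11940) = 38556*(-11940/533204579) = -460358640/533204579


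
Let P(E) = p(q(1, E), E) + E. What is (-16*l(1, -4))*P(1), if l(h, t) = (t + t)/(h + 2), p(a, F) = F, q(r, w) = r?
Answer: 256/3 ≈ 85.333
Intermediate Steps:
l(h, t) = 2*t/(2 + h) (l(h, t) = (2*t)/(2 + h) = 2*t/(2 + h))
P(E) = 2*E (P(E) = E + E = 2*E)
(-16*l(1, -4))*P(1) = (-32*(-4)/(2 + 1))*(2*1) = -32*(-4)/3*2 = -16*(-8/3)*2 = (128/3)*2 = 256/3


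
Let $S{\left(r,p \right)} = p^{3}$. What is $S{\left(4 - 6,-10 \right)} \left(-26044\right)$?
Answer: $26044000$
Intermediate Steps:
$S{\left(4 - 6,-10 \right)} \left(-26044\right) = \left(-10\right)^{3} \left(-26044\right) = \left(-1000\right) \left(-26044\right) = 26044000$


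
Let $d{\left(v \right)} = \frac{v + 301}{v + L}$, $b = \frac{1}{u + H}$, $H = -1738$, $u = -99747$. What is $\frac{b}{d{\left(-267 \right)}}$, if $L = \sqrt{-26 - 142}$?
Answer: $\frac{267}{3450490} - \frac{i \sqrt{42}}{1725245} \approx 7.738 \cdot 10^{-5} - 3.7564 \cdot 10^{-6} i$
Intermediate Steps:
$L = 2 i \sqrt{42}$ ($L = \sqrt{-168} = 2 i \sqrt{42} \approx 12.961 i$)
$b = - \frac{1}{101485}$ ($b = \frac{1}{-99747 - 1738} = \frac{1}{-101485} = - \frac{1}{101485} \approx -9.8537 \cdot 10^{-6}$)
$d{\left(v \right)} = \frac{301 + v}{v + 2 i \sqrt{42}}$ ($d{\left(v \right)} = \frac{v + 301}{v + 2 i \sqrt{42}} = \frac{301 + v}{v + 2 i \sqrt{42}}$)
$\frac{b}{d{\left(-267 \right)}} = - \frac{1}{101485 \frac{301 - 267}{-267 + 2 i \sqrt{42}}} = - \frac{1}{101485 \frac{1}{-267 + 2 i \sqrt{42}} \cdot 34} = - \frac{1}{101485 \frac{34}{-267 + 2 i \sqrt{42}}} = - \frac{- \frac{267}{34} + \frac{i \sqrt{42}}{17}}{101485} = \frac{267}{3450490} - \frac{i \sqrt{42}}{1725245}$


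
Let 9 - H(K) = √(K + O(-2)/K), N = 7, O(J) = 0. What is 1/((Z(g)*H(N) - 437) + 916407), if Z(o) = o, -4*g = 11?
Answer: 666142/610149600687 - 2*√7/610149600687 ≈ 1.0918e-6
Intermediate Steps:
g = -11/4 (g = -¼*11 = -11/4 ≈ -2.7500)
H(K) = 9 - √K (H(K) = 9 - √(K + 0/K) = 9 - √(K + 0) = 9 - √K)
1/((Z(g)*H(N) - 437) + 916407) = 1/((-11*(9 - √7)/4 - 437) + 916407) = 1/(((-99/4 + 11*√7/4) - 437) + 916407) = 1/((-1847/4 + 11*√7/4) + 916407) = 1/(3663781/4 + 11*√7/4)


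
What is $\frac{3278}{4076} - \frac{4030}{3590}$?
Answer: $- \frac{232913}{731642} \approx -0.31834$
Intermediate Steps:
$\frac{3278}{4076} - \frac{4030}{3590} = 3278 \cdot \frac{1}{4076} - \frac{403}{359} = \frac{1639}{2038} - \frac{403}{359} = - \frac{232913}{731642}$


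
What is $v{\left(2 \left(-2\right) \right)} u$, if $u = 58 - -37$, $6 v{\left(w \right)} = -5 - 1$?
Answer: $-95$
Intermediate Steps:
$v{\left(w \right)} = -1$ ($v{\left(w \right)} = \frac{-5 - 1}{6} = \frac{1}{6} \left(-6\right) = -1$)
$u = 95$ ($u = 58 + 37 = 95$)
$v{\left(2 \left(-2\right) \right)} u = \left(-1\right) 95 = -95$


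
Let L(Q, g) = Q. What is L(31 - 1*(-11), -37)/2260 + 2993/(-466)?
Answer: -843076/131645 ≈ -6.4042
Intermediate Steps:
L(31 - 1*(-11), -37)/2260 + 2993/(-466) = (31 - 1*(-11))/2260 + 2993/(-466) = (31 + 11)*(1/2260) + 2993*(-1/466) = 42*(1/2260) - 2993/466 = 21/1130 - 2993/466 = -843076/131645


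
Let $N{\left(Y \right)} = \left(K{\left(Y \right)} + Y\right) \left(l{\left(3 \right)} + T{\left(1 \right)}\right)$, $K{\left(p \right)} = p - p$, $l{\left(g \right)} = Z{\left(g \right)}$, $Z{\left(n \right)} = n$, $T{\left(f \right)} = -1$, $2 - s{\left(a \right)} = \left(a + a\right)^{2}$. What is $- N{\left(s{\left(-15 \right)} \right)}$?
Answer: $1796$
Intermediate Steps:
$s{\left(a \right)} = 2 - 4 a^{2}$ ($s{\left(a \right)} = 2 - \left(a + a\right)^{2} = 2 - \left(2 a\right)^{2} = 2 - 4 a^{2}$)
$l{\left(g \right)} = g$
$K{\left(p \right)} = 0$
$N{\left(Y \right)} = 2 Y$ ($N{\left(Y \right)} = \left(0 + Y\right) \left(3 - 1\right) = Y 2 = 2 Y$)
$- N{\left(s{\left(-15 \right)} \right)} = - 2 \left(2 - 4 \left(-15\right)^{2}\right) = - 2 \left(2 - 900\right) = - 2 \left(-898\right) = \left(-1\right) \left(-1796\right) = 1796$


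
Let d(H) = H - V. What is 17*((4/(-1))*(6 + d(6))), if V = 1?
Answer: -748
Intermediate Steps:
d(H) = -1 + H (d(H) = H - 1*1 = H - 1 = -1 + H)
17*((4/(-1))*(6 + d(6))) = 17*((4/(-1))*(6 + (-1 + 6))) = 17*((4*(-1))*(6 + 5)) = 17*(-4*11) = 17*(-44) = -748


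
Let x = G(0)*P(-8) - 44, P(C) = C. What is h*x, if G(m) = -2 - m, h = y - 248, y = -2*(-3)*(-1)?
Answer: 7112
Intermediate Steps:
y = -6 (y = 6*(-1) = -6)
h = -254 (h = -6 - 248 = -254)
x = -28 (x = (-2 - 1*0)*(-8) - 44 = (-2 + 0)*(-8) - 44 = -2*(-8) - 44 = 16 - 44 = -28)
h*x = -254*(-28) = 7112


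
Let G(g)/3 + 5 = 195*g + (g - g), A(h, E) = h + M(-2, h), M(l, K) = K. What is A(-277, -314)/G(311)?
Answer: -277/90960 ≈ -0.0030453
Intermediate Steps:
A(h, E) = 2*h (A(h, E) = h + h = 2*h)
G(g) = -15 + 585*g (G(g) = -15 + 3*(195*g + (g - g)) = -15 + 3*(195*g + 0) = -15 + 3*(195*g) = -15 + 585*g)
A(-277, -314)/G(311) = (2*(-277))/(-15 + 585*311) = -554/(-15 + 181935) = -554/181920 = -554*1/181920 = -277/90960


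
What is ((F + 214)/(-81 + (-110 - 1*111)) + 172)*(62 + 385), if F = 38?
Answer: 11553162/151 ≈ 76511.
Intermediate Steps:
((F + 214)/(-81 + (-110 - 1*111)) + 172)*(62 + 385) = ((38 + 214)/(-81 + (-110 - 1*111)) + 172)*(62 + 385) = (252/(-81 + (-110 - 111)) + 172)*447 = (252/(-81 - 221) + 172)*447 = (252/(-302) + 172)*447 = (252*(-1/302) + 172)*447 = (-126/151 + 172)*447 = (25846/151)*447 = 11553162/151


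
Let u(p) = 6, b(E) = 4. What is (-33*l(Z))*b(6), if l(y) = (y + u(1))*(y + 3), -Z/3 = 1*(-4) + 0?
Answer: -35640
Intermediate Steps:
Z = 12 (Z = -3*(1*(-4) + 0) = -3*(-4 + 0) = -3*(-4) = 12)
l(y) = (3 + y)*(6 + y) (l(y) = (y + 6)*(y + 3) = (6 + y)*(3 + y) = (3 + y)*(6 + y))
(-33*l(Z))*b(6) = -33*(18 + 12**2 + 9*12)*4 = -33*(18 + 144 + 108)*4 = -33*270*4 = -8910*4 = -35640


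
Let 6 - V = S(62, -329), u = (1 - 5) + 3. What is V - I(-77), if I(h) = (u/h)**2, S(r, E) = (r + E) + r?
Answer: 1251018/5929 ≈ 211.00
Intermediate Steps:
S(r, E) = E + 2*r (S(r, E) = (E + r) + r = E + 2*r)
u = -1 (u = -4 + 3 = -1)
V = 211 (V = 6 - (-329 + 2*62) = 6 - (-329 + 124) = 6 - 1*(-205) = 6 + 205 = 211)
I(h) = h**(-2) (I(h) = (-1/h)**2 = h**(-2))
V - I(-77) = 211 - 1/(-77)**2 = 211 - 1*1/5929 = 211 - 1/5929 = 1251018/5929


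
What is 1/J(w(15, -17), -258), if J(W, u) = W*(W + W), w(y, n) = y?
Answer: 1/450 ≈ 0.0022222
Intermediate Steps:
J(W, u) = 2*W² (J(W, u) = W*(2*W) = 2*W²)
1/J(w(15, -17), -258) = 1/(2*15²) = 1/(2*225) = 1/450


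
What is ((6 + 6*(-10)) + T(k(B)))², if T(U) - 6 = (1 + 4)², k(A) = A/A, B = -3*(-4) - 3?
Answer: 529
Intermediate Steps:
B = 9 (B = 12 - 3 = 9)
k(A) = 1
T(U) = 31 (T(U) = 6 + (1 + 4)² = 6 + 5² = 6 + 25 = 31)
((6 + 6*(-10)) + T(k(B)))² = ((6 + 6*(-10)) + 31)² = ((6 - 60) + 31)² = (-54 + 31)² = (-23)² = 529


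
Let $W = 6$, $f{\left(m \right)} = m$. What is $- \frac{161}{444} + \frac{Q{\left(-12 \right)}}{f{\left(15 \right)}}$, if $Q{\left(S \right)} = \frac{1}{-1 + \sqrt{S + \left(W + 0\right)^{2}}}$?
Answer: $- \frac{18367}{51060} + \frac{2 \sqrt{6}}{345} \approx -0.34551$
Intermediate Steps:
$Q{\left(S \right)} = \frac{1}{-1 + \sqrt{36 + S}}$ ($Q{\left(S \right)} = \frac{1}{-1 + \sqrt{S + \left(6 + 0\right)^{2}}} = \frac{1}{-1 + \sqrt{S + 6^{2}}} = \frac{1}{-1 + \sqrt{S + 36}} = \frac{1}{-1 + \sqrt{36 + S}}$)
$- \frac{161}{444} + \frac{Q{\left(-12 \right)}}{f{\left(15 \right)}} = - \frac{161}{444} + \frac{1}{\left(-1 + \sqrt{36 - 12}\right) 15} = \left(-161\right) \frac{1}{444} + \frac{1}{-1 + \sqrt{24}} \cdot \frac{1}{15} = - \frac{161}{444} + \frac{1}{-1 + 2 \sqrt{6}} \cdot \frac{1}{15} = - \frac{161}{444} + \frac{1}{15 \left(-1 + 2 \sqrt{6}\right)}$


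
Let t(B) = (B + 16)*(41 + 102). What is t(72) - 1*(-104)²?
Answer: 1768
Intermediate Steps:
t(B) = 2288 + 143*B (t(B) = (16 + B)*143 = 2288 + 143*B)
t(72) - 1*(-104)² = (2288 + 143*72) - 1*(-104)² = (2288 + 10296) - 1*10816 = 12584 - 10816 = 1768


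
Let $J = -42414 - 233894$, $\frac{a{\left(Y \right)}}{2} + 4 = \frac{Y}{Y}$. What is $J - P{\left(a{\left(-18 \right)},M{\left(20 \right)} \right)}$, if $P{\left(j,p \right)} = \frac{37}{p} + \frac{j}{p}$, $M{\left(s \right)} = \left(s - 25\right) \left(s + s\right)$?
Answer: $- \frac{55261569}{200} \approx -2.7631 \cdot 10^{5}$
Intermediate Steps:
$M{\left(s \right)} = 2 s \left(-25 + s\right)$ ($M{\left(s \right)} = \left(-25 + s\right) 2 s = 2 s \left(-25 + s\right)$)
$a{\left(Y \right)} = -6$ ($a{\left(Y \right)} = -8 + 2 \frac{Y}{Y} = -8 + 2 \cdot 1 = -8 + 2 = -6$)
$J = -276308$
$J - P{\left(a{\left(-18 \right)},M{\left(20 \right)} \right)} = -276308 - \frac{37 - 6}{2 \cdot 20 \left(-25 + 20\right)} = -276308 - \frac{1}{2 \cdot 20 \left(-5\right)} 31 = -276308 - \frac{1}{-200} \cdot 31 = -276308 - \left(- \frac{1}{200}\right) 31 = -276308 - - \frac{31}{200} = -276308 + \frac{31}{200} = - \frac{55261569}{200}$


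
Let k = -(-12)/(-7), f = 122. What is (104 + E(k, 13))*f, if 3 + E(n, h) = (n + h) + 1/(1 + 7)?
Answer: 383995/28 ≈ 13714.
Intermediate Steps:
k = -12/7 (k = -(-12)*(-1)/7 = -1*12/7 = -12/7 ≈ -1.7143)
E(n, h) = -23/8 + h + n (E(n, h) = -3 + ((n + h) + 1/(1 + 7)) = -3 + ((h + n) + 1/8) = -3 + (1/8 + h + n) = -23/8 + h + n)
(104 + E(k, 13))*f = (104 + (-23/8 + 13 - 12/7))*122 = (104 + 471/56)*122 = (6295/56)*122 = 383995/28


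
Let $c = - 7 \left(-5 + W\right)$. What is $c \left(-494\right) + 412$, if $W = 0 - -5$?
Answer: $412$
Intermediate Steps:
$W = 5$ ($W = 0 + 5 = 5$)
$c = 0$ ($c = - 7 \left(-5 + 5\right) = \left(-7\right) 0 = 0$)
$c \left(-494\right) + 412 = 0 \left(-494\right) + 412 = 0 + 412 = 412$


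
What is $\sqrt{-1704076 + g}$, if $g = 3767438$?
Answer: $\sqrt{2063362} \approx 1436.4$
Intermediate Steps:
$\sqrt{-1704076 + g} = \sqrt{-1704076 + 3767438} = \sqrt{2063362}$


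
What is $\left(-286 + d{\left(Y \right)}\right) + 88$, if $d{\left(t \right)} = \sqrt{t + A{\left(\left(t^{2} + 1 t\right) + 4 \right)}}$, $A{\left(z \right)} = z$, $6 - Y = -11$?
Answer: $-198 + \sqrt{327} \approx -179.92$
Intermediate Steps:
$Y = 17$ ($Y = 6 - -11 = 6 + 11 = 17$)
$d{\left(t \right)} = \sqrt{4 + t^{2} + 2 t}$ ($d{\left(t \right)} = \sqrt{t + \left(\left(t^{2} + 1 t\right) + 4\right)} = \sqrt{t + \left(\left(t^{2} + t\right) + 4\right)} = \sqrt{t + \left(\left(t + t^{2}\right) + 4\right)} = \sqrt{t + \left(4 + t + t^{2}\right)} = \sqrt{4 + t^{2} + 2 t}$)
$\left(-286 + d{\left(Y \right)}\right) + 88 = \left(-286 + \sqrt{4 + 17^{2} + 2 \cdot 17}\right) + 88 = \left(-286 + \sqrt{4 + 289 + 34}\right) + 88 = \left(-286 + \sqrt{327}\right) + 88 = -198 + \sqrt{327}$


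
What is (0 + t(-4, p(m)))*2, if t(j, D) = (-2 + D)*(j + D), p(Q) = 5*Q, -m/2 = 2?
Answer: 1056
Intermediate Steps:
m = -4 (m = -2*2 = -4)
t(j, D) = (-2 + D)*(D + j)
(0 + t(-4, p(m)))*2 = (0 + ((5*(-4))² - 10*(-4) - 2*(-4) + (5*(-4))*(-4)))*2 = (0 + ((-20)² - 2*(-20) + 8 - 20*(-4)))*2 = (0 + (400 + 40 + 8 + 80))*2 = (0 + 528)*2 = 528*2 = 1056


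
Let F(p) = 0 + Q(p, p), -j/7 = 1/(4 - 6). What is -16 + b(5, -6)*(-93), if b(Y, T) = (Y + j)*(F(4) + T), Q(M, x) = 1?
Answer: 7873/2 ≈ 3936.5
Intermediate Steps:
j = 7/2 (j = -7/(4 - 6) = -7/(-2) = -7*(-1/2) = 7/2 ≈ 3.5000)
F(p) = 1 (F(p) = 0 + 1 = 1)
b(Y, T) = (1 + T)*(7/2 + Y) (b(Y, T) = (Y + 7/2)*(1 + T) = (7/2 + Y)*(1 + T) = (1 + T)*(7/2 + Y))
-16 + b(5, -6)*(-93) = -16 + (7/2 + 5 + (7/2)*(-6) - 6*5)*(-93) = -16 + (7/2 + 5 - 21 - 30)*(-93) = -16 - 85/2*(-93) = -16 + 7905/2 = 7873/2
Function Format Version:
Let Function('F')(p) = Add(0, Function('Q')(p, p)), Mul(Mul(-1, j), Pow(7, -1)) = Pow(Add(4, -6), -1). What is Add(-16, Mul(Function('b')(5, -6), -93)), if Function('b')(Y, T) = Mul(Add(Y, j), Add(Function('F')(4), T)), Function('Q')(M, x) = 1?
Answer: Rational(7873, 2) ≈ 3936.5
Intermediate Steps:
j = Rational(7, 2) (j = Mul(-7, Pow(Add(4, -6), -1)) = Mul(-7, Pow(-2, -1)) = Mul(-7, Rational(-1, 2)) = Rational(7, 2) ≈ 3.5000)
Function('F')(p) = 1 (Function('F')(p) = Add(0, 1) = 1)
Function('b')(Y, T) = Mul(Add(1, T), Add(Rational(7, 2), Y)) (Function('b')(Y, T) = Mul(Add(Y, Rational(7, 2)), Add(1, T)) = Mul(Add(Rational(7, 2), Y), Add(1, T)) = Mul(Add(1, T), Add(Rational(7, 2), Y)))
Add(-16, Mul(Function('b')(5, -6), -93)) = Add(-16, Mul(Add(Rational(7, 2), 5, Mul(Rational(7, 2), -6), Mul(-6, 5)), -93)) = Add(-16, Mul(Add(Rational(7, 2), 5, -21, -30), -93)) = Add(-16, Mul(Rational(-85, 2), -93)) = Add(-16, Rational(7905, 2)) = Rational(7873, 2)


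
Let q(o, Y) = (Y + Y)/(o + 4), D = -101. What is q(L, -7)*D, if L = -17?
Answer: -1414/13 ≈ -108.77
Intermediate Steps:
q(o, Y) = 2*Y/(4 + o) (q(o, Y) = (2*Y)/(4 + o) = 2*Y/(4 + o))
q(L, -7)*D = (2*(-7)/(4 - 17))*(-101) = (2*(-7)/(-13))*(-101) = (2*(-7)*(-1/13))*(-101) = (14/13)*(-101) = -1414/13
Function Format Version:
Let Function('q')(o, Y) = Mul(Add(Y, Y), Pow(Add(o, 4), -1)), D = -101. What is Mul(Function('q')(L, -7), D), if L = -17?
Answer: Rational(-1414, 13) ≈ -108.77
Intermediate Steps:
Function('q')(o, Y) = Mul(2, Y, Pow(Add(4, o), -1)) (Function('q')(o, Y) = Mul(Mul(2, Y), Pow(Add(4, o), -1)) = Mul(2, Y, Pow(Add(4, o), -1)))
Mul(Function('q')(L, -7), D) = Mul(Mul(2, -7, Pow(Add(4, -17), -1)), -101) = Mul(Mul(2, -7, Pow(-13, -1)), -101) = Mul(Mul(2, -7, Rational(-1, 13)), -101) = Mul(Rational(14, 13), -101) = Rational(-1414, 13)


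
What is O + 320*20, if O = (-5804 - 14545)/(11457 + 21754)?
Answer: 212530051/33211 ≈ 6399.4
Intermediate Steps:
O = -20349/33211 ≈ -0.61272
O + 320*20 = -20349/33211 + 320*20 = -20349/33211 + 6400 = 212530051/33211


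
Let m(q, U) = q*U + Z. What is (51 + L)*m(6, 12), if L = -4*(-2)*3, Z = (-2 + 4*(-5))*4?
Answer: -1200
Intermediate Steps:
Z = -88 (Z = (-2 - 20)*4 = -22*4 = -88)
L = 24 (L = 8*3 = 24)
m(q, U) = -88 + U*q (m(q, U) = q*U - 88 = U*q - 88 = -88 + U*q)
(51 + L)*m(6, 12) = (51 + 24)*(-88 + 12*6) = 75*(-88 + 72) = 75*(-16) = -1200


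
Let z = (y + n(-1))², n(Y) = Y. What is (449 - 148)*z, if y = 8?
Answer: 14749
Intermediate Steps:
z = 49 (z = (8 - 1)² = 7² = 49)
(449 - 148)*z = (449 - 148)*49 = 301*49 = 14749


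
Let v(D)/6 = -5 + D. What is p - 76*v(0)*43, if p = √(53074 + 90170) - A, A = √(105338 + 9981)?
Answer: 98040 - √115319 + 6*√3979 ≈ 98079.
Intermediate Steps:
v(D) = -30 + 6*D (v(D) = 6*(-5 + D) = -30 + 6*D)
A = √115319 ≈ 339.59
p = -√115319 + 6*√3979 (p = √(53074 + 90170) - √115319 = √143244 - √115319 = 6*√3979 - √115319 = -√115319 + 6*√3979 ≈ 38.889)
p - 76*v(0)*43 = (-√115319 + 6*√3979) - 76*(-30 + 6*0)*43 = (-√115319 + 6*√3979) - 76*(-30 + 0)*43 = (-√115319 + 6*√3979) - 76*(-30)*43 = (-√115319 + 6*√3979) - (-2280)*43 = (-√115319 + 6*√3979) - 1*(-98040) = (-√115319 + 6*√3979) + 98040 = 98040 - √115319 + 6*√3979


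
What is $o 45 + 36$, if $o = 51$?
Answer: $2331$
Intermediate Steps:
$o 45 + 36 = 51 \cdot 45 + 36 = 2295 + 36 = 2331$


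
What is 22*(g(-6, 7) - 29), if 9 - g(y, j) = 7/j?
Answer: -462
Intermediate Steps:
g(y, j) = 9 - 7/j
22*(g(-6, 7) - 29) = 22*((9 - 7/7) - 29) = 22*((9 - 7*1/7) - 29) = 22*((9 - 1) - 29) = 22*(8 - 29) = 22*(-21) = -462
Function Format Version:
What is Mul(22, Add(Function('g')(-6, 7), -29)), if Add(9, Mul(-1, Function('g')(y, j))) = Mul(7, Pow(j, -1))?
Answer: -462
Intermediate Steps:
Function('g')(y, j) = Add(9, Mul(-7, Pow(j, -1))) (Function('g')(y, j) = Add(9, Mul(-1, Mul(7, Pow(j, -1)))) = Add(9, Mul(-7, Pow(j, -1))))
Mul(22, Add(Function('g')(-6, 7), -29)) = Mul(22, Add(Add(9, Mul(-7, Pow(7, -1))), -29)) = Mul(22, Add(Add(9, Mul(-7, Rational(1, 7))), -29)) = Mul(22, Add(Add(9, -1), -29)) = Mul(22, Add(8, -29)) = Mul(22, -21) = -462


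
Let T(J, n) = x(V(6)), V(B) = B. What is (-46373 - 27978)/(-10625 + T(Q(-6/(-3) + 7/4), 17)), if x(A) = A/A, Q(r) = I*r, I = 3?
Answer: 74351/10624 ≈ 6.9984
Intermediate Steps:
Q(r) = 3*r
x(A) = 1
T(J, n) = 1
(-46373 - 27978)/(-10625 + T(Q(-6/(-3) + 7/4), 17)) = (-46373 - 27978)/(-10625 + 1) = -74351/(-10624) = -74351*(-1/10624) = 74351/10624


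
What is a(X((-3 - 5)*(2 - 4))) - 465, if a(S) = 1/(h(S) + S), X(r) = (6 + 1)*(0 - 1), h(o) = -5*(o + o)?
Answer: -29294/63 ≈ -464.98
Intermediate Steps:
h(o) = -10*o
X(r) = -7 (X(r) = 7*(-1) = -7)
a(S) = -1/(9*S) (a(S) = 1/(-10*S + S) = 1/(-9*S) = -1/(9*S))
a(X((-3 - 5)*(2 - 4))) - 465 = -⅑/(-7) - 465 = -⅑*(-⅐) - 465 = 1/63 - 465 = -29294/63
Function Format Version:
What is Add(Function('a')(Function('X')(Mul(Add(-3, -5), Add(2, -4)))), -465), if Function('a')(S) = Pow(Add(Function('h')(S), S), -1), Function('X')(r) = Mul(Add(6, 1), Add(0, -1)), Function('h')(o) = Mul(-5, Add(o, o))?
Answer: Rational(-29294, 63) ≈ -464.98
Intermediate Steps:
Function('h')(o) = Mul(-10, o) (Function('h')(o) = Mul(-5, Mul(2, o)) = Mul(-10, o))
Function('X')(r) = -7 (Function('X')(r) = Mul(7, -1) = -7)
Function('a')(S) = Mul(Rational(-1, 9), Pow(S, -1)) (Function('a')(S) = Pow(Add(Mul(-10, S), S), -1) = Pow(Mul(-9, S), -1) = Mul(Rational(-1, 9), Pow(S, -1)))
Add(Function('a')(Function('X')(Mul(Add(-3, -5), Add(2, -4)))), -465) = Add(Mul(Rational(-1, 9), Pow(-7, -1)), -465) = Add(Mul(Rational(-1, 9), Rational(-1, 7)), -465) = Add(Rational(1, 63), -465) = Rational(-29294, 63)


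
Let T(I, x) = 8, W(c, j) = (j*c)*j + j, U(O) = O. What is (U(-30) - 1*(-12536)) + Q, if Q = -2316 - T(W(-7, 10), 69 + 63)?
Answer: 10182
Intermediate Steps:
W(c, j) = j + c*j² (W(c, j) = (c*j)*j + j = c*j² + j = j + c*j²)
Q = -2324 (Q = -2316 - 1*8 = -2316 - 8 = -2324)
(U(-30) - 1*(-12536)) + Q = (-30 - 1*(-12536)) - 2324 = (-30 + 12536) - 2324 = 12506 - 2324 = 10182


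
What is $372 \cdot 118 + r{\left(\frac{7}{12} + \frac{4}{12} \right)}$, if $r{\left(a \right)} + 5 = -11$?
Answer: $43880$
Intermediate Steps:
$r{\left(a \right)} = -16$ ($r{\left(a \right)} = -5 - 11 = -16$)
$372 \cdot 118 + r{\left(\frac{7}{12} + \frac{4}{12} \right)} = 372 \cdot 118 - 16 = 43896 - 16 = 43880$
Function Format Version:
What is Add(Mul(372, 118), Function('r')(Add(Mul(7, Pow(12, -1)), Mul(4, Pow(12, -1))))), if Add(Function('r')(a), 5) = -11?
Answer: 43880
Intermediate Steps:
Function('r')(a) = -16 (Function('r')(a) = Add(-5, -11) = -16)
Add(Mul(372, 118), Function('r')(Add(Mul(7, Pow(12, -1)), Mul(4, Pow(12, -1))))) = Add(Mul(372, 118), -16) = Add(43896, -16) = 43880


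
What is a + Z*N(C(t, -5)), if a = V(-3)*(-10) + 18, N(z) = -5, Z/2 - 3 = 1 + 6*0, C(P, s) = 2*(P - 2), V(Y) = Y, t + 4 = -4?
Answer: 8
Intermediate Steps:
t = -8 (t = -4 - 4 = -8)
C(P, s) = -4 + 2*P (C(P, s) = 2*(-2 + P) = -4 + 2*P)
Z = 8 (Z = 6 + 2*(1 + 6*0) = 6 + 2*(1 + 0) = 6 + 2*1 = 6 + 2 = 8)
a = 48 (a = -3*(-10) + 18 = 30 + 18 = 48)
a + Z*N(C(t, -5)) = 48 + 8*(-5) = 48 - 40 = 8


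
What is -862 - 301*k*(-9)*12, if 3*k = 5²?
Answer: 270038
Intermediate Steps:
k = 25/3 (k = (⅓)*5² = (⅓)*25 = 25/3 ≈ 8.3333)
-862 - 301*k*(-9)*12 = -862 - 301*(25/3)*(-9)*12 = -862 - (-22575)*12 = -862 - 301*(-900) = -862 + 270900 = 270038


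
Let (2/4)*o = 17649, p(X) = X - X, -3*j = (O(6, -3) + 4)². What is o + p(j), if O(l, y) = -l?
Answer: 35298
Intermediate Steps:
j = -4/3 (j = -(-1*6 + 4)²/3 = -(-6 + 4)²/3 = -⅓*(-2)² = -⅓*4 = -4/3 ≈ -1.3333)
p(X) = 0
o = 35298 (o = 2*17649 = 35298)
o + p(j) = 35298 + 0 = 35298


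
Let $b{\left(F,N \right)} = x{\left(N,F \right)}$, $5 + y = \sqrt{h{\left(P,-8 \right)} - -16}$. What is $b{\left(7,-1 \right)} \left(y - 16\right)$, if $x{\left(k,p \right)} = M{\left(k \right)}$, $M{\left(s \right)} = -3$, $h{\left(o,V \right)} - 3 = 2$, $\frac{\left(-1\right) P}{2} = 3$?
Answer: $63 - 3 \sqrt{21} \approx 49.252$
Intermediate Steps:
$P = -6$ ($P = \left(-2\right) 3 = -6$)
$h{\left(o,V \right)} = 5$ ($h{\left(o,V \right)} = 3 + 2 = 5$)
$y = -5 + \sqrt{21}$ ($y = -5 + \sqrt{5 - -16} = -5 + \sqrt{5 + 16} = -5 + \sqrt{21} \approx -0.41742$)
$x{\left(k,p \right)} = -3$
$b{\left(F,N \right)} = -3$
$b{\left(7,-1 \right)} \left(y - 16\right) = - 3 \left(\left(-5 + \sqrt{21}\right) - 16\right) = - 3 \left(-21 + \sqrt{21}\right) = 63 - 3 \sqrt{21}$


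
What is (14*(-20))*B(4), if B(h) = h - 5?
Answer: 280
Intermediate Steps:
B(h) = -5 + h
(14*(-20))*B(4) = (14*(-20))*(-5 + 4) = -280*(-1) = 280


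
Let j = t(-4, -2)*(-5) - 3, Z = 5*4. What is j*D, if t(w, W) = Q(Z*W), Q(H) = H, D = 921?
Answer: 181437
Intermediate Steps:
Z = 20
t(w, W) = 20*W
j = 197 (j = (20*(-2))*(-5) - 3 = -40*(-5) - 3 = 200 - 3 = 197)
j*D = 197*921 = 181437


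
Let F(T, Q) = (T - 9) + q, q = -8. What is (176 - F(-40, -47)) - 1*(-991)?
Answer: 1224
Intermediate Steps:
F(T, Q) = -17 + T (F(T, Q) = (T - 9) - 8 = (-9 + T) - 8 = -17 + T)
(176 - F(-40, -47)) - 1*(-991) = (176 - (-17 - 40)) - 1*(-991) = (176 - 1*(-57)) + 991 = (176 + 57) + 991 = 233 + 991 = 1224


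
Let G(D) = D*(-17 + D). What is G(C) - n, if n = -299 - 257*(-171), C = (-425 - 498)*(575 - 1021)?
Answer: 169455267130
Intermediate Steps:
C = 411658 (C = -923*(-446) = 411658)
n = 43648 (n = -299 + 43947 = 43648)
G(C) - n = 411658*(-17 + 411658) - 1*43648 = 411658*411641 - 43648 = 169455310778 - 43648 = 169455267130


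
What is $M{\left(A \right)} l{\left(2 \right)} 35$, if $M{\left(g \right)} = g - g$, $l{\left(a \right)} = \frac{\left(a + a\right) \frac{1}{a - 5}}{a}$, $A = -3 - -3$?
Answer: $0$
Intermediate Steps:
$A = 0$ ($A = -3 + 3 = 0$)
$l{\left(a \right)} = \frac{2}{-5 + a}$ ($l{\left(a \right)} = \frac{2 a \frac{1}{-5 + a}}{a} = \frac{2}{-5 + a}$)
$M{\left(g \right)} = 0$
$M{\left(A \right)} l{\left(2 \right)} 35 = 0 \frac{2}{-5 + 2} \cdot 35 = 0 \frac{2}{-3} \cdot 35 = 0 \cdot 2 \left(- \frac{1}{3}\right) 35 = 0 \left(- \frac{2}{3}\right) 35 = 0 \cdot 35 = 0$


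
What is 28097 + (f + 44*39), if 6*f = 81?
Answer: 59653/2 ≈ 29827.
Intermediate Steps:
f = 27/2 (f = (1/6)*81 = 27/2 ≈ 13.500)
28097 + (f + 44*39) = 28097 + (27/2 + 44*39) = 28097 + (27/2 + 1716) = 28097 + 3459/2 = 59653/2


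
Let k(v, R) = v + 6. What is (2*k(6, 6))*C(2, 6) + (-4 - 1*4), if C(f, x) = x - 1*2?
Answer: 88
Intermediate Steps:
C(f, x) = -2 + x (C(f, x) = x - 2 = -2 + x)
k(v, R) = 6 + v
(2*k(6, 6))*C(2, 6) + (-4 - 1*4) = (2*(6 + 6))*(-2 + 6) + (-4 - 1*4) = (2*12)*4 + (-4 - 4) = 24*4 - 8 = 96 - 8 = 88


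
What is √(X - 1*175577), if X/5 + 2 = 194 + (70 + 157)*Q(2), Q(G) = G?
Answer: I*√172347 ≈ 415.15*I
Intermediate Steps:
X = 3230 (X = -10 + 5*(194 + (70 + 157)*2) = -10 + 5*(194 + 227*2) = -10 + 5*(194 + 454) = -10 + 5*648 = -10 + 3240 = 3230)
√(X - 1*175577) = √(3230 - 1*175577) = √(3230 - 175577) = √(-172347) = I*√172347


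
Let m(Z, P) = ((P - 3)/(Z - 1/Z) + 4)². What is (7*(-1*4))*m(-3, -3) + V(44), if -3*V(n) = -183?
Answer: -4131/4 ≈ -1032.8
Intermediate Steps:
V(n) = 61 (V(n) = -⅓*(-183) = 61)
m(Z, P) = (4 + (-3 + P)/(Z - 1/Z))² (m(Z, P) = ((-3 + P)/(Z - 1/Z) + 4)² = (4 + (-3 + P)/(Z - 1/Z))²)
(7*(-1*4))*m(-3, -3) + V(44) = (7*(-1*4))*((-4 - 3*(-3) + 4*(-3)² - 3*(-3))²/(-1 + (-3)²)²) + 61 = (7*(-4))*((-4 + 9 + 4*9 + 9)²/(-1 + 9)²) + 61 = -28*(-4 + 9 + 36 + 9)²/8² + 61 = -7*50²/16 + 61 = -7*2500/16 + 61 = -28*625/16 + 61 = -4375/4 + 61 = -4131/4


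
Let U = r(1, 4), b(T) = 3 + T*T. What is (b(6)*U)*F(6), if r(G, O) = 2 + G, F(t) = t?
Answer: 702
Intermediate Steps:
b(T) = 3 + T**2
U = 3 (U = 2 + 1 = 3)
(b(6)*U)*F(6) = ((3 + 6**2)*3)*6 = ((3 + 36)*3)*6 = (39*3)*6 = 117*6 = 702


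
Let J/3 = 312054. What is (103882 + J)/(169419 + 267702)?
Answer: 1040044/437121 ≈ 2.3793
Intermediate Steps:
J = 936162 (J = 3*312054 = 936162)
(103882 + J)/(169419 + 267702) = (103882 + 936162)/(169419 + 267702) = 1040044/437121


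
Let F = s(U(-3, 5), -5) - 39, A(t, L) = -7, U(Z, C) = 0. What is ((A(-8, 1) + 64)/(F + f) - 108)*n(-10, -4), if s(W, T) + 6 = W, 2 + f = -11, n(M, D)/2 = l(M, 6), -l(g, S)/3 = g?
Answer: -189630/29 ≈ -6539.0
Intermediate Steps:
l(g, S) = -3*g
n(M, D) = -6*M (n(M, D) = 2*(-3*M) = -6*M)
f = -13 (f = -2 - 11 = -13)
s(W, T) = -6 + W
F = -45 (F = (-6 + 0) - 39 = -6 - 39 = -45)
((A(-8, 1) + 64)/(F + f) - 108)*n(-10, -4) = ((-7 + 64)/(-45 - 13) - 108)*(-6*(-10)) = (57/(-58) - 108)*60 = (57*(-1/58) - 108)*60 = (-57/58 - 108)*60 = -6321/58*60 = -189630/29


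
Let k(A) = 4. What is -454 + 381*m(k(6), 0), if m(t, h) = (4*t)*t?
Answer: 23930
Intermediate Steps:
m(t, h) = 4*t²
-454 + 381*m(k(6), 0) = -454 + 381*(4*4²) = -454 + 381*(4*16) = -454 + 381*64 = -454 + 24384 = 23930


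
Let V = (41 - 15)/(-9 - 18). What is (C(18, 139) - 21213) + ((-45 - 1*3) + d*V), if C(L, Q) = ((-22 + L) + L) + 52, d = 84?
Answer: -191483/9 ≈ -21276.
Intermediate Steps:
C(L, Q) = 30 + 2*L (C(L, Q) = (-22 + 2*L) + 52 = 30 + 2*L)
V = -26/27 (V = 26/(-27) = 26*(-1/27) = -26/27 ≈ -0.96296)
(C(18, 139) - 21213) + ((-45 - 1*3) + d*V) = ((30 + 2*18) - 21213) + ((-45 - 1*3) + 84*(-26/27)) = ((30 + 36) - 21213) + ((-45 - 3) - 728/9) = (66 - 21213) + (-48 - 728/9) = -21147 - 1160/9 = -191483/9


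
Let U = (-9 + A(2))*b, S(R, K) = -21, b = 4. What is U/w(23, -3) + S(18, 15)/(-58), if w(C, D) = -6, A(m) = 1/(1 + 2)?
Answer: 3205/522 ≈ 6.1398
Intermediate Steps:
A(m) = ⅓ (A(m) = 1/3 = ⅓)
U = -104/3 (U = (-9 + ⅓)*4 = -26/3*4 = -104/3 ≈ -34.667)
U/w(23, -3) + S(18, 15)/(-58) = -104/3/(-6) - 21/(-58) = -104/3*(-⅙) - 21*(-1/58) = 52/9 + 21/58 = 3205/522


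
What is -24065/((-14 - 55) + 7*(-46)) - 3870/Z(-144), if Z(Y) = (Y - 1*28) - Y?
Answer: 1093495/5474 ≈ 199.76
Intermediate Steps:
Z(Y) = -28 (Z(Y) = (Y - 28) - Y = (-28 + Y) - Y = -28)
-24065/((-14 - 55) + 7*(-46)) - 3870/Z(-144) = -24065/((-14 - 55) + 7*(-46)) - 3870/(-28) = -24065/(-69 - 322) - 3870*(-1/28) = -24065/(-391) + 1935/14 = -24065*(-1/391) + 1935/14 = 24065/391 + 1935/14 = 1093495/5474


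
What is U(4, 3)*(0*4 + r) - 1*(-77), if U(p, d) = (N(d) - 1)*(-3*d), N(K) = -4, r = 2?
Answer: 167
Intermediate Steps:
U(p, d) = 15*d (U(p, d) = (-4 - 1)*(-3*d) = -(-15)*d = 15*d)
U(4, 3)*(0*4 + r) - 1*(-77) = (15*3)*(0*4 + 2) - 1*(-77) = 45*(0 + 2) + 77 = 45*2 + 77 = 90 + 77 = 167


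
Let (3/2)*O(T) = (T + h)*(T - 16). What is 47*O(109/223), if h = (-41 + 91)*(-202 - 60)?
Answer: 316604522962/49729 ≈ 6.3666e+6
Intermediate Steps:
h = -13100 (h = 50*(-262) = -13100)
O(T) = 2*(-13100 + T)*(-16 + T)/3 (O(T) = 2*((T - 13100)*(T - 16))/3 = 2*((-13100 + T)*(-16 + T))/3 = 2*(-13100 + T)*(-16 + T)/3)
47*O(109/223) = 47*(419200/3 - 953096/223 + 2*(109/223)²/3) = 47*(419200/3 - 953096/223 + 2*(109*(1/223))²/3) = 47*(419200/3 - 8744*109/223 + 2*(109/223)²/3) = 47*(419200/3 - 953096/223 + (⅔)*(11881/49729)) = 47*(419200/3 - 953096/223 + 23762/149187) = 47*(6736266446/49729) = 316604522962/49729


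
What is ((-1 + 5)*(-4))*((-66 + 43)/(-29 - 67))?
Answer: -23/6 ≈ -3.8333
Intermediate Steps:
((-1 + 5)*(-4))*((-66 + 43)/(-29 - 67)) = (4*(-4))*(-23/(-96)) = -(-368)*(-1)/96 = -16*23/96 = -23/6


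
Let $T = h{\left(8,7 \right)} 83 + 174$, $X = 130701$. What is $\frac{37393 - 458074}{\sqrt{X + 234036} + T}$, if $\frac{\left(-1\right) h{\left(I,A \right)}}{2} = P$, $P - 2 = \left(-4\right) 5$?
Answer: $- \frac{443397774}{3211169} + \frac{140227 \sqrt{364737}}{3211169} \approx -111.71$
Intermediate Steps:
$P = -18$ ($P = 2 - 20 = -18$)
$h{\left(I,A \right)} = 36$ ($h{\left(I,A \right)} = \left(-2\right) \left(-18\right) = 36$)
$T = 3162$ ($T = 36 \cdot 83 + 174 = 2988 + 174 = 3162$)
$\frac{37393 - 458074}{\sqrt{X + 234036} + T} = \frac{37393 - 458074}{\sqrt{130701 + 234036} + 3162} = - \frac{420681}{\sqrt{364737} + 3162} = - \frac{420681}{3162 + \sqrt{364737}}$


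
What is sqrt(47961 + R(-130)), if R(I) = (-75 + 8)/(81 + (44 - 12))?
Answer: sqrt(612406438)/113 ≈ 219.00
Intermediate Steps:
R(I) = -67/113 (R(I) = -67/(81 + 32) = -67/113)
sqrt(47961 + R(-130)) = sqrt(47961 - 67/113) = sqrt(5419526/113) = sqrt(612406438)/113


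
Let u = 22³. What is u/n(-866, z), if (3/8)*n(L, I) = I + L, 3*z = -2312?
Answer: -11979/4910 ≈ -2.4397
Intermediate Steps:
z = -2312/3 (z = (⅓)*(-2312) = -2312/3 ≈ -770.67)
n(L, I) = 8*I/3 + 8*L/3 (n(L, I) = 8*(I + L)/3 = 8*I/3 + 8*L/3)
u = 10648
u/n(-866, z) = 10648/((8/3)*(-2312/3) + (8/3)*(-866)) = 10648/(-18496/9 - 6928/3) = 10648/(-39280/9) = 10648*(-9/39280) = -11979/4910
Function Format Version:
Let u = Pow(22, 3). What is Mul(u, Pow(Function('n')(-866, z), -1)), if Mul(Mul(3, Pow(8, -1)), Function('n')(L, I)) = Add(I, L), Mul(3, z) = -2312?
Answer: Rational(-11979, 4910) ≈ -2.4397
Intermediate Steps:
z = Rational(-2312, 3) (z = Mul(Rational(1, 3), -2312) = Rational(-2312, 3) ≈ -770.67)
Function('n')(L, I) = Add(Mul(Rational(8, 3), I), Mul(Rational(8, 3), L)) (Function('n')(L, I) = Mul(Rational(8, 3), Add(I, L)) = Add(Mul(Rational(8, 3), I), Mul(Rational(8, 3), L)))
u = 10648
Mul(u, Pow(Function('n')(-866, z), -1)) = Mul(10648, Pow(Add(Mul(Rational(8, 3), Rational(-2312, 3)), Mul(Rational(8, 3), -866)), -1)) = Mul(10648, Pow(Add(Rational(-18496, 9), Rational(-6928, 3)), -1)) = Mul(10648, Pow(Rational(-39280, 9), -1)) = Mul(10648, Rational(-9, 39280)) = Rational(-11979, 4910)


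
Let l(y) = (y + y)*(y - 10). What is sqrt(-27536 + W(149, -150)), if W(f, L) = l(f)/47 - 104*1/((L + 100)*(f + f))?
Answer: 2*I*sqrt(8169992224271)/35015 ≈ 163.26*I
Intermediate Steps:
l(y) = 2*y*(-10 + y) (l(y) = (2*y)*(-10 + y) = 2*y*(-10 + y))
W(f, L) = -52/(f*(100 + L)) + 2*f*(-10 + f)/47 (W(f, L) = (2*f*(-10 + f))/47 - 104*1/((L + 100)*(f + f)) = (2*f*(-10 + f))*(1/47) - 104*1/(2*f*(100 + L)) = 2*f*(-10 + f)/47 - 104*1/(2*f*(100 + L)) = 2*f*(-10 + f)/47 - 52/(f*(100 + L)) = -52/(f*(100 + L)) + 2*f*(-10 + f)/47)
sqrt(-27536 + W(149, -150)) = sqrt(-27536 + (2/47)*(-1222 + 100*149**2*(-10 + 149) - 150*149**2*(-10 + 149))/(149*(100 - 150))) = sqrt(-27536 + (2/47)*(1/149)*(-1222 + 100*22201*139 - 150*22201*139)/(-50)) = sqrt(-27536 + (2/47)*(1/149)*(-1/50)*(-1222 + 308593900 - 462890850)) = sqrt(-27536 + (2/47)*(1/149)*(-1/50)*(-154298172)) = sqrt(-27536 + 154298172/175075) = sqrt(-4666567028/175075) = 2*I*sqrt(8169992224271)/35015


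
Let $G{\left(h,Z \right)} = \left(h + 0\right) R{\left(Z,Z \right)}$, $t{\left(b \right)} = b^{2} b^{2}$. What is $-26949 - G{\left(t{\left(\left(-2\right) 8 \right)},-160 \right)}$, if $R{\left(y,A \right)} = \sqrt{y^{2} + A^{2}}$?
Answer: $-26949 - 10485760 \sqrt{2} \approx -1.4856 \cdot 10^{7}$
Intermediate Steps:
$t{\left(b \right)} = b^{4}$
$R{\left(y,A \right)} = \sqrt{A^{2} + y^{2}}$
$G{\left(h,Z \right)} = h \sqrt{2} \sqrt{Z^{2}}$ ($G{\left(h,Z \right)} = \left(h + 0\right) \sqrt{Z^{2} + Z^{2}} = h \sqrt{2 Z^{2}} = h \sqrt{2} \sqrt{Z^{2}}$)
$-26949 - G{\left(t{\left(\left(-2\right) 8 \right)},-160 \right)} = -26949 - \left(\left(-2\right) 8\right)^{4} \sqrt{2} \sqrt{\left(-160\right)^{2}} = -26949 - \left(-16\right)^{4} \sqrt{2} \sqrt{25600} = -26949 - 65536 \sqrt{2} \cdot 160 = -26949 - 10485760 \sqrt{2}$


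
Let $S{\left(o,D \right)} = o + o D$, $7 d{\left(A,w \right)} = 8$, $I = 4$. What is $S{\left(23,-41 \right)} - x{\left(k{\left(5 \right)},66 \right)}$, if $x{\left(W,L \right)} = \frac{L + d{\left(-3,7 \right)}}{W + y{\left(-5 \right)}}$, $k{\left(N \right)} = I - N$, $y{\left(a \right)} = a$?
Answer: $- \frac{19085}{21} \approx -908.81$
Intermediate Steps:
$d{\left(A,w \right)} = \frac{8}{7}$ ($d{\left(A,w \right)} = \frac{1}{7} \cdot 8 = \frac{8}{7}$)
$k{\left(N \right)} = 4 - N$
$S{\left(o,D \right)} = o + D o$
$x{\left(W,L \right)} = \frac{\frac{8}{7} + L}{-5 + W}$ ($x{\left(W,L \right)} = \frac{L + \frac{8}{7}}{W - 5} = \frac{\frac{8}{7} + L}{-5 + W}$)
$S{\left(23,-41 \right)} - x{\left(k{\left(5 \right)},66 \right)} = 23 \left(1 - 41\right) - \frac{\frac{8}{7} + 66}{-5 + \left(4 - 5\right)} = 23 \left(-40\right) - \frac{1}{-5 + \left(4 - 5\right)} \frac{470}{7} = -920 - \frac{1}{-5 - 1} \cdot \frac{470}{7} = -920 - \frac{1}{-6} \cdot \frac{470}{7} = -920 - \left(- \frac{1}{6}\right) \frac{470}{7} = -920 - - \frac{235}{21} = -920 + \frac{235}{21} = - \frac{19085}{21}$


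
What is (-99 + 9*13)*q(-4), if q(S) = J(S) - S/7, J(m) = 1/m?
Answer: 81/14 ≈ 5.7857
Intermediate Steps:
q(S) = 1/S - S/7
(-99 + 9*13)*q(-4) = (-99 + 9*13)*(1/(-4) - 1/7*(-4)) = (-99 + 117)*(-1/4 + 4/7) = 18*(9/28) = 81/14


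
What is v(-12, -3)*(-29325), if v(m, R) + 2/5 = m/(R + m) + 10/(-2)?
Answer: 134895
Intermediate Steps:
v(m, R) = -27/5 + m/(R + m) (v(m, R) = -2/5 + (m/(R + m) + 10/(-2)) = -2/5 + (m/(R + m) + 10*(-1/2)) = -2/5 + (m/(R + m) - 5) = -2/5 + (-5 + m/(R + m)) = -27/5 + m/(R + m))
v(-12, -3)*(-29325) = ((-27*(-3) - 22*(-12))/(5*(-3 - 12)))*(-29325) = ((1/5)*(81 + 264)/(-15))*(-29325) = ((1/5)*(-1/15)*345)*(-29325) = -23/5*(-29325) = 134895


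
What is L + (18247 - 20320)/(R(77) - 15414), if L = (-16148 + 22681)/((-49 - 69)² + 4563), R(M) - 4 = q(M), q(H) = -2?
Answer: 1000073/2049796 ≈ 0.48789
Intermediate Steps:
R(M) = 2 (R(M) = 4 - 2 = 2)
L = 47/133 (L = 6533/((-118)² + 4563) = 6533/(13924 + 4563) = 6533/18487 = 6533*(1/18487) = 47/133 ≈ 0.35338)
L + (18247 - 20320)/(R(77) - 15414) = 47/133 + (18247 - 20320)/(2 - 15414) = 47/133 - 2073/(-15412) = 47/133 - 2073*(-1/15412) = 47/133 + 2073/15412 = 1000073/2049796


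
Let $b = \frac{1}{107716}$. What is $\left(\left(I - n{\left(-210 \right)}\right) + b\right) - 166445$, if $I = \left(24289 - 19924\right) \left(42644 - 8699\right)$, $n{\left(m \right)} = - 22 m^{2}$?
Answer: $\frac{16046848914881}{107716} \approx 1.4897 \cdot 10^{8}$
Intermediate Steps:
$I = 148169925$ ($I = 4365 \cdot 33945 = 148169925$)
$b = \frac{1}{107716} \approx 9.2837 \cdot 10^{-6}$
$\left(\left(I - n{\left(-210 \right)}\right) + b\right) - 166445 = \left(\left(148169925 - - 22 \left(-210\right)^{2}\right) + \frac{1}{107716}\right) - 166445 = \left(\left(148169925 - \left(-22\right) 44100\right) + \frac{1}{107716}\right) - 166445 = \left(\left(148169925 - -970200\right) + \frac{1}{107716}\right) - 166445 = \left(\left(148169925 + 970200\right) + \frac{1}{107716}\right) - 166445 = \left(149140125 + \frac{1}{107716}\right) - 166445 = \frac{16064777704501}{107716} - 166445 = \frac{16046848914881}{107716}$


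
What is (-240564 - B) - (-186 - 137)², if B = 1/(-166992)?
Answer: -57594371855/166992 ≈ -3.4489e+5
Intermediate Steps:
B = -1/166992 ≈ -5.9883e-6
(-240564 - B) - (-186 - 137)² = (-240564 - 1*(-1/166992)) - (-186 - 137)² = (-240564 + 1/166992) - 1*(-323)² = -40172263487/166992 - 1*104329 = -40172263487/166992 - 104329 = -57594371855/166992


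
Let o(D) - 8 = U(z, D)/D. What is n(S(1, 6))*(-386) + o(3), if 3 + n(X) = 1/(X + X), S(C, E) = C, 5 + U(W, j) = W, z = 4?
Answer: 2918/3 ≈ 972.67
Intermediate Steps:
U(W, j) = -5 + W
o(D) = 8 - 1/D (o(D) = 8 + (-5 + 4)/D = 8 - 1/D)
n(X) = -3 + 1/(2*X) (n(X) = -3 + 1/(X + X) = -3 + 1/(2*X))
n(S(1, 6))*(-386) + o(3) = (-3 + (½)/1)*(-386) + (8 - 1/3) = (-3 + (½)*1)*(-386) + (8 - 1*⅓) = (-3 + ½)*(-386) + (8 - ⅓) = -5/2*(-386) + 23/3 = 965 + 23/3 = 2918/3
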